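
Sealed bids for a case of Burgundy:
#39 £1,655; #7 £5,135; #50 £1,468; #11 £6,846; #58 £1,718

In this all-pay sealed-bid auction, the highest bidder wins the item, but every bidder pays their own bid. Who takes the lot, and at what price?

All-pay sealed-bid auction: the highest bidder wins the item, but every bidder pays their own bid.
Bids in order: 6,846 (#11) > 5,135 (#7) > 1,718 (#58) > 1,655 (#39) > 1,468 (#50)
#11 wins with the top bid; all bids are sunk regardless.

#11 pays £6,846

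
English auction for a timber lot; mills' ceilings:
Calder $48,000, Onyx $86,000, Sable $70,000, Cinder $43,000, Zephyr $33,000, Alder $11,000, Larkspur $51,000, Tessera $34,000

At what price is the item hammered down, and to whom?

Onyx wins at $70,000

Ascending (English) auction: the price rises until one bidder remains; the winner pays the price at which the last rival dropped out.
Limits in order: 86,000 (Onyx) > 70,000 (Sable) > 51,000 (Larkspur) > 48,000 (Calder) > 43,000 (Cinder) > 34,000 (Tessera) > …
Once the price passes $70,000, only Onyx is left; the hammer falls at Sable's limit of $70,000.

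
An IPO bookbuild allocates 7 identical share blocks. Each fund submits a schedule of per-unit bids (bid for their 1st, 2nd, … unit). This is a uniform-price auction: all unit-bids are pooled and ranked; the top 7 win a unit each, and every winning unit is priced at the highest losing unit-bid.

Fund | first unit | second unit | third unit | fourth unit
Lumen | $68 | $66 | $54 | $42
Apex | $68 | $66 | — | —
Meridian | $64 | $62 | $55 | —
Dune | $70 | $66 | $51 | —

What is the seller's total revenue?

All unit-bids, highest first — top 7: 70 (Dune-1), 68 (Lumen-1), 68 (Apex-1), 66 (Lumen-2), 66 (Apex-2), 66 (Dune-2), 64 (Meridian-1)
Highest rejected unit-bid = $62.
Allocation: Apex 2, Dune 2, Lumen 2, Meridian 1. Every unit priced at $62.
Revenue = 7 × 62 = $434.

Total revenue: $434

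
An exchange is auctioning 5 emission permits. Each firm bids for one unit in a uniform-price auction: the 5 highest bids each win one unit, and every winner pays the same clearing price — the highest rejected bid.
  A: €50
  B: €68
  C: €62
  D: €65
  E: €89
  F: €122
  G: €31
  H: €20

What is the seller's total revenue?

Sorting: 122 (F), 89 (E), 68 (B), 65 (D), 62 (C), 50 (A), 31 (G), …
Top 5: F, E, B, D, C.
Highest unsuccessful bid: €50 → clearing price.
Total revenue = 5 × €50 = €250.

Total revenue: €250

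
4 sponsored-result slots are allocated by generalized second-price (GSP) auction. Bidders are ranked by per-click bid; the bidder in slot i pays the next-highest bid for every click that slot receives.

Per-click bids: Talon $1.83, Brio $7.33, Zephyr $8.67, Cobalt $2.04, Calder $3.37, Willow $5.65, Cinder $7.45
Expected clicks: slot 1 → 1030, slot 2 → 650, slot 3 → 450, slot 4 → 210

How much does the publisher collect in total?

Sorting advertisers: $8.67 (Zephyr) > $7.45 (Cinder) > $7.33 (Brio) > $5.65 (Willow) > $3.37 (Calder) > …
Slot 1: Zephyr pays $7.45 × 1030 = $7673.50
Slot 2: Cinder pays $7.33 × 650 = $4764.50
Slot 3: Brio pays $5.65 × 450 = $2542.50
Slot 4: Willow pays $3.37 × 210 = $707.70
Total = $15688.20

Total revenue: $15688.20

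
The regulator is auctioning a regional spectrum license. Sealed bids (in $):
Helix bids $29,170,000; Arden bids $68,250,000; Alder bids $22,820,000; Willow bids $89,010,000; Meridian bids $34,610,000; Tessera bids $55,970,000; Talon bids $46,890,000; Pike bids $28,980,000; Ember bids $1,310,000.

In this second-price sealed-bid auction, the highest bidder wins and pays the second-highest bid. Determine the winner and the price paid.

Second-price sealed-bid auction: the highest bidder wins and pays the second-highest bid.
Bids ranked: 89,010,000 (Willow) > 68,250,000 (Arden) > 55,970,000 (Tessera) > 46,890,000 (Talon) > 34,610,000 (Meridian) > 29,170,000 (Helix) > …
Willow wins with the highest bid; price is set by the runner-up at $68,250,000.

Willow pays $68,250,000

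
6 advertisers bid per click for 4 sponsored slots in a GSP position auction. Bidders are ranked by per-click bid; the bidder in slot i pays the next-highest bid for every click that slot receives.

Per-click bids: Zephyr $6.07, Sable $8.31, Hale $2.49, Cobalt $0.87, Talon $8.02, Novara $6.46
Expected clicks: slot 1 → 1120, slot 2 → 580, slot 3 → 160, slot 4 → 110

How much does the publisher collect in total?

Per-click bids in order: $8.31 (Sable) > $8.02 (Talon) > $6.46 (Novara) > $6.07 (Zephyr) > $2.49 (Hale) > …
Slot 1: Sable pays $8.02 × 1120 = $8982.40
Slot 2: Talon pays $6.46 × 580 = $3746.80
Slot 3: Novara pays $6.07 × 160 = $971.20
Slot 4: Zephyr pays $2.49 × 110 = $273.90
Total = $13974.30

Total revenue: $13974.30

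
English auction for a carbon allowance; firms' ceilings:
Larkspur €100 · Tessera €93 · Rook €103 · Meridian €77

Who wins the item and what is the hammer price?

Sorting limits: 103 (Rook) > 100 (Larkspur) > 93 (Tessera) > 77 (Meridian)
Larkspur is the last rival to drop out, at €100; Rook remains and wins at that price.

Rook wins at €100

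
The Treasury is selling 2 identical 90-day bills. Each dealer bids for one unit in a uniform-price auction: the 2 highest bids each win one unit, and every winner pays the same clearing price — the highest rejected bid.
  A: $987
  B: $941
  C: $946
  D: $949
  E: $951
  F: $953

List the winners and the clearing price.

A, F; each pays $951

Bids ranked high→low: 987 (A), 953 (F), 951 (E), 949 (D), …
The 2 highest are A, F.
Clearing price = highest rejected bid = $951.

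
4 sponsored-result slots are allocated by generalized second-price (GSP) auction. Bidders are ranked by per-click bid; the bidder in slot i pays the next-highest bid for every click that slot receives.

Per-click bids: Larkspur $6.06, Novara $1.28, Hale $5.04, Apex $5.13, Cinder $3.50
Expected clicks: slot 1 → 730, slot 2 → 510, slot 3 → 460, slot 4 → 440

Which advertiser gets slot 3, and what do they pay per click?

Hale; $3.50 per click

Sorting advertisers: $6.06 (Larkspur) > $5.13 (Apex) > $5.04 (Hale) > $3.50 (Cinder) > $1.28 (Novara)
Slot 3 goes to the third-ranked bidder, Hale, who pays the next bid down: $3.50/click.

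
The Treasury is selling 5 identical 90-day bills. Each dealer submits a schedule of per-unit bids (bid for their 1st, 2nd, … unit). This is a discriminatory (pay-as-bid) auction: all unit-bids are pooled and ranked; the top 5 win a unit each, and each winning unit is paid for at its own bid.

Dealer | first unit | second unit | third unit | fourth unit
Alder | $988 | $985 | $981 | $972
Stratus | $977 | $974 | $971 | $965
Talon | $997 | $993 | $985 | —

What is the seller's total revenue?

Merging the schedules and taking the best 5: 997 (Talon-1), 993 (Talon-2), 988 (Alder-1), 985 (Alder-2), 985 (Talon-3)
Next rejected bid: $981 (not a price — pay-as-bid).
Each winning unit pays its own bid.
Revenue = 997 + 993 + 988 + 985 + 985 = $4,948.

Total revenue: $4,948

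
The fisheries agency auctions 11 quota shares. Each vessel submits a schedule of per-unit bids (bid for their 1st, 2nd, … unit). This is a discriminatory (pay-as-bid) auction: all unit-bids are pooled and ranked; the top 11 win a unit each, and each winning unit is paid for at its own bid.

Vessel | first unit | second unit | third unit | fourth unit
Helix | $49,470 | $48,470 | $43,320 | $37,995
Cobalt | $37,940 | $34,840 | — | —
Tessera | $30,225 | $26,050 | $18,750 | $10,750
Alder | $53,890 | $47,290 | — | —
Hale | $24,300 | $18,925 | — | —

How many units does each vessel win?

Alder 2, Cobalt 2, Hale 1, Helix 4, Tessera 2

Merging the schedules and taking the best 11: 53,890 (Alder-1), 49,470 (Helix-1), 48,470 (Helix-2), 47,290 (Alder-2), 43,320 (Helix-3), 37,995 (Helix-4), 37,940 (Cobalt-1), 34,840 (Cobalt-2), 30,225 (Tessera-1), 26,050 (Tessera-2), 24,300 (Hale-1)
Next rejected bid: $18,925 (not a price — pay-as-bid).
Allocation: Alder 2, Cobalt 2, Hale 1, Helix 4, Tessera 2.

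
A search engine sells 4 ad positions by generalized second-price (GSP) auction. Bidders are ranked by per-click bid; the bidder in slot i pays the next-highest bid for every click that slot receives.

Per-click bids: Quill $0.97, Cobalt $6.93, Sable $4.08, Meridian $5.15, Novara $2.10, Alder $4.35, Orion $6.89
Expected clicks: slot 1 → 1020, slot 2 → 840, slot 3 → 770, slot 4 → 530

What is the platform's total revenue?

Total revenue: $16865.70

Per-click bids in order: $6.93 (Cobalt) > $6.89 (Orion) > $5.15 (Meridian) > $4.35 (Alder) > $4.08 (Sable) > …
Slot 1: Cobalt pays $6.89 × 1020 = $7027.80
Slot 2: Orion pays $5.15 × 840 = $4326.00
Slot 3: Meridian pays $4.35 × 770 = $3349.50
Slot 4: Alder pays $4.08 × 530 = $2162.40
Total = $16865.70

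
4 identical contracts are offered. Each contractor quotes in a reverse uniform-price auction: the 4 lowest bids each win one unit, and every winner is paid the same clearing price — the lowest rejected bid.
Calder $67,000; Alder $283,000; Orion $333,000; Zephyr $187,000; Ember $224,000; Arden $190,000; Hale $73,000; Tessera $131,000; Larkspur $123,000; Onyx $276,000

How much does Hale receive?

Hale is paid $187,000

Bids ranked low→high: 67,000 (Calder), 73,000 (Hale), 123,000 (Larkspur), 131,000 (Tessera), 187,000 (Zephyr), 190,000 (Arden), …
The 4 lowest are Calder, Hale, Larkspur, Tessera.
First losing bid is Zephyr's $187,000, which sets the uniform price.
Hale wins → is paid $187,000.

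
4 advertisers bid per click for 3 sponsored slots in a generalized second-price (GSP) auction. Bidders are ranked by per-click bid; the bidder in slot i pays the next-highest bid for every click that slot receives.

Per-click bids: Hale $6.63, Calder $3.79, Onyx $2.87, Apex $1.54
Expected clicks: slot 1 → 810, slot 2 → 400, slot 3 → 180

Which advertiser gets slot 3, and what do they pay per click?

Onyx; $1.54 per click

Ranked by bid: $6.63 (Hale) > $3.79 (Calder) > $2.87 (Onyx) > $1.54 (Apex)
Slot 3 goes to the third-ranked bidder, Onyx, who pays the next bid down: $1.54/click.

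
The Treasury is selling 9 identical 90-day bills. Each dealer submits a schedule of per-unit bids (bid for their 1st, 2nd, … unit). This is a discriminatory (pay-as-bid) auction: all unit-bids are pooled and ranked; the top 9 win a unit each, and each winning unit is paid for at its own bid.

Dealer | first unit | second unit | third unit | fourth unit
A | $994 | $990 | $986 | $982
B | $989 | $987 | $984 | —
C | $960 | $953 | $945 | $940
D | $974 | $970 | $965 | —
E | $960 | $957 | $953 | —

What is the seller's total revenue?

Total revenue: $8,856

All unit-bids, highest first — top 9: 994 (A-1), 990 (A-2), 989 (B-1), 987 (B-2), 986 (A-3), 984 (B-3), 982 (A-4), 974 (D-1), 970 (D-2)
Next rejected bid: $965 (not a price — pay-as-bid).
Each winning unit pays its own bid.
Revenue = 994 + 990 + 989 + 987 + 986 + 984 + 982 + 974 + 970 = $8,856.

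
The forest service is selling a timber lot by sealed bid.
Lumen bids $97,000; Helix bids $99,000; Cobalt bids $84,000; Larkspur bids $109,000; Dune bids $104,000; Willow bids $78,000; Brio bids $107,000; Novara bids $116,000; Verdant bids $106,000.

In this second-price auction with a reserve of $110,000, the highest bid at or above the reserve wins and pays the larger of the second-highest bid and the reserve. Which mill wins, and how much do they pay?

Rule: the highest bid at or above the reserve wins and pays the larger of the second-highest bid and the reserve.
Bids ranked: 116,000 (Novara) > 109,000 (Larkspur) > 107,000 (Brio) > 106,000 (Verdant) > 104,000 (Dune) > 99,000 (Helix) > …
Highest eligible bid: Novara at $116,000.
Second-highest bid $109,000 is below the reserve $110,000, so the reserve binds → payment $110,000.

Novara pays $110,000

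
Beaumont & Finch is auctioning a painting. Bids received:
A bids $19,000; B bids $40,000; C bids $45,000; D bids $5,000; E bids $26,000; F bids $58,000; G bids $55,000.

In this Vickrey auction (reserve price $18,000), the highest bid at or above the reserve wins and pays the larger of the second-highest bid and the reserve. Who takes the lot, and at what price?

Bids in order: 58,000 (F) > 55,000 (G) > 45,000 (C) > 40,000 (B) > 26,000 (E) > 19,000 (A) > …
F has the top bid at or above the reserve ($58,000).
max(second-highest $55,000, reserve $18,000) = $55,000; the reserve does not bind.

F pays $55,000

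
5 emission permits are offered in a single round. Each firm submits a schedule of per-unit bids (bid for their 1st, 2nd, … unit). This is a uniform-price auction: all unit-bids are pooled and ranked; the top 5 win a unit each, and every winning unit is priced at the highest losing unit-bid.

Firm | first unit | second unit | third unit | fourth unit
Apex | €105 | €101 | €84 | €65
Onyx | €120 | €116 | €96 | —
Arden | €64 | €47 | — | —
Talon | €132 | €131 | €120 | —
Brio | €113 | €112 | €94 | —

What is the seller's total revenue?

Total revenue: €565

All unit-bids, highest first — top 5: 132 (Talon-1), 131 (Talon-2), 120 (Onyx-1), 120 (Talon-3), 116 (Onyx-2)
The (k+1)-th unit-bid is €113.
Allocation: Onyx 2, Talon 3. Every unit priced at €113.
Revenue = 5 × 113 = €565.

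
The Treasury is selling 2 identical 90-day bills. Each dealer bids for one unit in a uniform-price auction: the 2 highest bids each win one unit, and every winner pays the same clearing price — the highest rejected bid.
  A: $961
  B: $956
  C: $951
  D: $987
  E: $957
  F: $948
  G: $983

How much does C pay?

C pays $0

Sorting: 987 (D), 983 (G), 961 (A), 957 (E), …
The 2 highest are D, G.
Clearing price = highest rejected bid = $961.
C does not win → pays $0.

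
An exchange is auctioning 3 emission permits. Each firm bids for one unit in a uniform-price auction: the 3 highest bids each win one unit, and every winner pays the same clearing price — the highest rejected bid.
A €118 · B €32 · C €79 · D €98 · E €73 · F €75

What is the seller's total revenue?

Bids ranked high→low: 118 (A), 98 (D), 79 (C), 75 (F), 73 (E), …
Top 3: A, D, C.
Clearing price = highest rejected bid = €75.
Total revenue = 3 × €75 = €225.

Total revenue: €225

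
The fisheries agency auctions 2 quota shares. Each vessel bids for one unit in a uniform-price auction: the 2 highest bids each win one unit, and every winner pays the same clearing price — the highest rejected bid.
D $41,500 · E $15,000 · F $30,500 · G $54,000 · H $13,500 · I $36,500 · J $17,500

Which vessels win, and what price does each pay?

G, D; each pays $36,500

Bids ranked high→low: 54,000 (G), 41,500 (D), 36,500 (I), 30,500 (F), …
Top 2: G, D.
First losing bid is I's $36,500, which sets the uniform price.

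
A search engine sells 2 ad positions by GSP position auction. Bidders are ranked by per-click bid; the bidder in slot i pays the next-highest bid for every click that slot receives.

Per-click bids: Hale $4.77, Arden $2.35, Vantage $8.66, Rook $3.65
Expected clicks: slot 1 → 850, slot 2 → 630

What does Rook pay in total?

Rook pays $0.00

Ranked by bid: $8.66 (Vantage) > $4.77 (Hale) > $3.65 (Rook) > …
Rook ranks below slot 2 → no slot, pays nothing.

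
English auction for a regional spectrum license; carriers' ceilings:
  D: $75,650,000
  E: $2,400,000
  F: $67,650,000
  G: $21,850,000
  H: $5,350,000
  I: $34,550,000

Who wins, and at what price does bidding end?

Limits in order: 75,650,000 (D) > 67,650,000 (F) > 34,550,000 (I) > 21,850,000 (G) > 5,350,000 (H) > 2,400,000 (E)
Bidding ends when F exits at $67,650,000; D takes it.

D wins at $67,650,000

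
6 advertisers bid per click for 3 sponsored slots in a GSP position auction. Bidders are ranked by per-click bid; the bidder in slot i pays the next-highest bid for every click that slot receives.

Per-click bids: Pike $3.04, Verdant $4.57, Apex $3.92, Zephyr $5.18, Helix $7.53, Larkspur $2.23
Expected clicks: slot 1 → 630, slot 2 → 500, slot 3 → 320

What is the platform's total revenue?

Total revenue: $6802.80

Per-click bids in order: $7.53 (Helix) > $5.18 (Zephyr) > $4.57 (Verdant) > $3.92 (Apex) > …
Slot 1: Helix pays $5.18 × 630 = $3263.40
Slot 2: Zephyr pays $4.57 × 500 = $2285.00
Slot 3: Verdant pays $3.92 × 320 = $1254.40
Total = $6802.80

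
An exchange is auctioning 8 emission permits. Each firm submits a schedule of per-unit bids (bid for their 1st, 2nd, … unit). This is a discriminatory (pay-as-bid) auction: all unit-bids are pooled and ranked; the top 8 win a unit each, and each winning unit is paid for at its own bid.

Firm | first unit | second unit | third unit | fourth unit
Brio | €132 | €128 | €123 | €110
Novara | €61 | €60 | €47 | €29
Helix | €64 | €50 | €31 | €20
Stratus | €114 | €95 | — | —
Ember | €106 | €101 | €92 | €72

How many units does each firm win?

Brio 4, Ember 2, Stratus 2

All unit-bids, highest first — top 8: 132 (Brio-1), 128 (Brio-2), 123 (Brio-3), 114 (Stratus-1), 110 (Brio-4), 106 (Ember-1), 101 (Ember-2), 95 (Stratus-2)
Next rejected bid: €92 (not a price — pay-as-bid).
Allocation: Brio 4, Ember 2, Stratus 2.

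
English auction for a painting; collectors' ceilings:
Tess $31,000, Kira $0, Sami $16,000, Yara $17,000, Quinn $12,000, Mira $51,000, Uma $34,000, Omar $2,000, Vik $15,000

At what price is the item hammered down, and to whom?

Limits ranked: 51,000 (Mira) > 34,000 (Uma) > 31,000 (Tess) > 17,000 (Yara) > 16,000 (Sami) > 15,000 (Vik) > …
Uma is the last rival to drop out, at $34,000; Mira remains and wins at that price.

Mira wins at $34,000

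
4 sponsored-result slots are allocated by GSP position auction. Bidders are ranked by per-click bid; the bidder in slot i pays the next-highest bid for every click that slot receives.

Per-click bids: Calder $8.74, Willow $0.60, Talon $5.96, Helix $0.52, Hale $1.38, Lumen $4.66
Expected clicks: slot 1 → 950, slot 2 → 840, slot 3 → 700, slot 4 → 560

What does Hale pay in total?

Sorting advertisers: $8.74 (Calder) > $5.96 (Talon) > $4.66 (Lumen) > $1.38 (Hale) > $0.60 (Willow) > …
Hale holds slot 4 → pays next bid $0.60 × 560 clicks = $336.00.

Hale pays $336.00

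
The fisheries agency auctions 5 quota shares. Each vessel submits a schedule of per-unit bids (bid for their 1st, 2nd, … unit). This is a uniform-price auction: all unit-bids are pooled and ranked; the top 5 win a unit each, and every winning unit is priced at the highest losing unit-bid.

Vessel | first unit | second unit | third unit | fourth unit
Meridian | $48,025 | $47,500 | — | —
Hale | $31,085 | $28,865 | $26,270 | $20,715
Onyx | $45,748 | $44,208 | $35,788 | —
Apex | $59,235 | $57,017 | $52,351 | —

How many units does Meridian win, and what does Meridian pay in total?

All unit-bids, highest first — top 5: 59,235 (Apex-1), 57,017 (Apex-2), 52,351 (Apex-3), 48,025 (Meridian-1), 47,500 (Meridian-2)
Highest rejected unit-bid = $45,748.
Meridian wins 2 unit(s) at $45,748 each.

Meridian: 2 units, pays $91,496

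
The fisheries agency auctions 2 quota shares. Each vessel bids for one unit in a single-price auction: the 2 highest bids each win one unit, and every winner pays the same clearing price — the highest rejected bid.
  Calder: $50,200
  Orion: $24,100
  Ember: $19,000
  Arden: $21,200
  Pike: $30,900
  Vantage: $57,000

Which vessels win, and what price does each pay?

Vantage, Calder; each pays $30,900

Sorting: 57,000 (Vantage), 50,200 (Calder), 30,900 (Pike), 24,100 (Orion), …
The 2 highest are Vantage, Calder.
Highest unsuccessful bid: $30,900 → clearing price.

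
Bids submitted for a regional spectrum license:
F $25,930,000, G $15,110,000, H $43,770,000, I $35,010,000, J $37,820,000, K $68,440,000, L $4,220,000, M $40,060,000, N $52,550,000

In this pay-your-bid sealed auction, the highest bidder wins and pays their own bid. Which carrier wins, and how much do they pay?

K pays $68,440,000

Sorting bids: 68,440,000 (K) > 52,550,000 (N) > 43,770,000 (H) > 40,060,000 (M) > 37,820,000 (J) > 35,010,000 (I) > …
First-price: K pays what they bid, $68,440,000.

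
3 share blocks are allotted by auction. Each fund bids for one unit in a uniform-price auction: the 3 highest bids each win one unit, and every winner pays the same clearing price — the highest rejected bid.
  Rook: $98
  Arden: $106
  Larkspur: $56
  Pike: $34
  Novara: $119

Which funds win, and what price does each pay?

Ordering the bids: 119 (Novara), 106 (Arden), 98 (Rook), 56 (Larkspur), 34 (Pike)
Top 3: Novara, Arden, Rook.
Highest unsuccessful bid: $56 → clearing price.

Novara, Arden, Rook; each pays $56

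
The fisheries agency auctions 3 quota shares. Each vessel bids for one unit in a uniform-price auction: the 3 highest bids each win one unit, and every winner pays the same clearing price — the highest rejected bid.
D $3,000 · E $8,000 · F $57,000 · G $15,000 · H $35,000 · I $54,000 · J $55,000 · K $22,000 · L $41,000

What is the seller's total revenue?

Bids ranked high→low: 57,000 (F), 55,000 (J), 54,000 (I), 41,000 (L), 35,000 (H), …
The 3 highest are F, J, I.
Highest unsuccessful bid: $41,000 → clearing price.
Total revenue = 3 × $41,000 = $123,000.

Total revenue: $123,000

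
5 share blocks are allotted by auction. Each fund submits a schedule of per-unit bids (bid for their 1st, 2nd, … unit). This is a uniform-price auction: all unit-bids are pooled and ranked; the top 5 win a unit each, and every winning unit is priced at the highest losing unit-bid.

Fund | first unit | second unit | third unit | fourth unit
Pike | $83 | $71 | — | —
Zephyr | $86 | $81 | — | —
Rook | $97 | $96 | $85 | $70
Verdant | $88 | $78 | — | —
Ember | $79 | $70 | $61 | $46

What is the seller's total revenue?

Pooled unit-bids ranked (top 5): 97 (Rook-1), 96 (Rook-2), 88 (Verdant-1), 86 (Zephyr-1), 85 (Rook-3)
The (k+1)-th unit-bid is $83.
Allocation: Rook 3, Verdant 1, Zephyr 1. Every unit priced at $83.
Revenue = 5 × 83 = $415.

Total revenue: $415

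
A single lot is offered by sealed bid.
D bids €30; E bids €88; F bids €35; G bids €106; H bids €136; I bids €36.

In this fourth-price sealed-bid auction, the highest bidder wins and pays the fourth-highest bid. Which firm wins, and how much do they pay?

H pays €36

Bids in order: 136 (H) > 106 (G) > 88 (E) > 36 (I) > 35 (F) > 30 (D)
H is highest; pays the fourth-highest bid, €36.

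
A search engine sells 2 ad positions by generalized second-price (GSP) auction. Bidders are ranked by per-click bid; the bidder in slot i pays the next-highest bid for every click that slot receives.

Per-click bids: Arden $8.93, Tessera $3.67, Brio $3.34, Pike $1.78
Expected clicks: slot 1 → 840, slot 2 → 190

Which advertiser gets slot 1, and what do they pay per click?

Sorting advertisers: $8.93 (Arden) > $3.67 (Tessera) > $3.34 (Brio) > …
Slot 1 goes to the first-ranked bidder, Arden, who pays the next bid down: $3.67/click.

Arden; $3.67 per click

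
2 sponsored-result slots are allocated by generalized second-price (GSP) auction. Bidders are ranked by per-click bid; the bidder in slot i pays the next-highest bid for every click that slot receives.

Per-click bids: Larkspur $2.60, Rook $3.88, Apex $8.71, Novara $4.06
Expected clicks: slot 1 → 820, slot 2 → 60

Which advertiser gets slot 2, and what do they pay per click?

Ranked by bid: $8.71 (Apex) > $4.06 (Novara) > $3.88 (Rook) > …
Slot 2 goes to the second-ranked bidder, Novara, who pays the next bid down: $3.88/click.

Novara; $3.88 per click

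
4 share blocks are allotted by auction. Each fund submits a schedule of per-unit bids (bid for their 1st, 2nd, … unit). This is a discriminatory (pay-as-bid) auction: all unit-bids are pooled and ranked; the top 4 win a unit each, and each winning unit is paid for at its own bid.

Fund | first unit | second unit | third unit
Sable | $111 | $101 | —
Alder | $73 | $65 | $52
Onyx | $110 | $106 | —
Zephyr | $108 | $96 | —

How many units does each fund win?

Onyx 2, Sable 1, Zephyr 1

Pooled unit-bids ranked (top 4): 111 (Sable-1), 110 (Onyx-1), 108 (Zephyr-1), 106 (Onyx-2)
Next rejected bid: $101 (not a price — pay-as-bid).
Allocation: Onyx 2, Sable 1, Zephyr 1.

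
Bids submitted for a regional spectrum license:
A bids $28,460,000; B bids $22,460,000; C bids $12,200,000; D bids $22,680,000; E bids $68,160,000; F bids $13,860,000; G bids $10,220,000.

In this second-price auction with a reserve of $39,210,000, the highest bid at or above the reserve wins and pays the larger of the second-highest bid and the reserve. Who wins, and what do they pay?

Bids in order: 68,160,000 (E) > 28,460,000 (A) > 22,680,000 (D) > 22,460,000 (B) > 13,860,000 (F) > 12,200,000 (C) > …
Highest eligible bid: E at $68,160,000.
max(second-highest $28,460,000, reserve $39,210,000) = $39,210,000.

E pays $39,210,000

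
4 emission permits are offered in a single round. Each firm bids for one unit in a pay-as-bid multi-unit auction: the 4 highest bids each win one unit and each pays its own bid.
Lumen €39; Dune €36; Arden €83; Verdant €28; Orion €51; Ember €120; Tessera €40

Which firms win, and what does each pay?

Bids ranked high→low: 120 (Ember), 83 (Arden), 51 (Orion), 40 (Tessera), 39 (Lumen), 36 (Dune), …
Top 4: Ember, Arden, Orion, Tessera.
Each winner pays its own bid: Ember €120, Arden €83, Orion €51, Tessera €40.

Ember €120, Arden €83, Orion €51, Tessera €40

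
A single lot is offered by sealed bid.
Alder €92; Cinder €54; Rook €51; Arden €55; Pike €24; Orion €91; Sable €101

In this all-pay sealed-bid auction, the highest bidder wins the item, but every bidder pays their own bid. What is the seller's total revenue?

Bids ranked: 101 (Sable) > 92 (Alder) > 91 (Orion) > 55 (Arden) > 54 (Cinder) > 51 (Rook) > …
Every bidder forfeits their bid regardless of winning.
Revenue = 92 + 54 + 51 + 55 + 24 + 91 + 101 = €468.

Total revenue: €468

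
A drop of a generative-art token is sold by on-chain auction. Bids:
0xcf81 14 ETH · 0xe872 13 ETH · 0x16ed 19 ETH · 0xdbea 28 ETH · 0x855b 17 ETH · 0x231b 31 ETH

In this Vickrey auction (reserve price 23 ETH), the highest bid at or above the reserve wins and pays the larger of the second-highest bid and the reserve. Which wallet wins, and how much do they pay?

0x231b pays 28 ETH

Vickrey auction (reserve price 23 ETH): the highest bid at or above the reserve wins and pays the larger of the second-highest bid and the reserve.
Bids in order: 31 (0x231b) > 28 (0xdbea) > 19 (0x16ed) > 17 (0x855b) > 14 (0xcf81) > 13 (0xe872)
Highest eligible bid: 0x231b at 31 ETH.
max(second-highest 28 ETH, reserve 23 ETH) = 28 ETH; the reserve does not bind.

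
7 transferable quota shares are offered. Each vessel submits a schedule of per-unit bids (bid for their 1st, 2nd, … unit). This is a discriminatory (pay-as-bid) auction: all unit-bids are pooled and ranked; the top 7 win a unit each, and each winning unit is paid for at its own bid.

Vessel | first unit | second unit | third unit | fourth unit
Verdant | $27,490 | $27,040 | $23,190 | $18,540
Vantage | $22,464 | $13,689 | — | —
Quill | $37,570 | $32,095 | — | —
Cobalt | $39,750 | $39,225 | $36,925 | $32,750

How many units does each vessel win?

Cobalt 4, Quill 2, Verdant 1

All unit-bids, highest first — top 7: 39,750 (Cobalt-1), 39,225 (Cobalt-2), 37,570 (Quill-1), 36,925 (Cobalt-3), 32,750 (Cobalt-4), 32,095 (Quill-2), 27,490 (Verdant-1)
Next rejected bid: $27,040 (not a price — pay-as-bid).
Allocation: Cobalt 4, Quill 2, Verdant 1.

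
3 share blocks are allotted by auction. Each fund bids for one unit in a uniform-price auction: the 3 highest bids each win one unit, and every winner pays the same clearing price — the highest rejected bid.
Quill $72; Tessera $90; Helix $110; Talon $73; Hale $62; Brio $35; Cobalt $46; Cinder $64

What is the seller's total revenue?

Ordering the bids: 110 (Helix), 90 (Tessera), 73 (Talon), 72 (Quill), 64 (Cinder), …
Winners (3 units): Helix, Tessera, Talon.
Clearing price = highest rejected bid = $72.
Total revenue = 3 × $72 = $216.

Total revenue: $216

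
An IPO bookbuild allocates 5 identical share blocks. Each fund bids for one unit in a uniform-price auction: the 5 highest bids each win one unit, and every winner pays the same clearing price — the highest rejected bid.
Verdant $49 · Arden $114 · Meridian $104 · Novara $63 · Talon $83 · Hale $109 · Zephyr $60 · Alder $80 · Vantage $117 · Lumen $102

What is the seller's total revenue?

Sorting: 117 (Vantage), 114 (Arden), 109 (Hale), 104 (Meridian), 102 (Lumen), 83 (Talon), 80 (Alder), …
The 5 highest are Vantage, Arden, Hale, Meridian, Lumen.
Clearing price = highest rejected bid = $83.
Total revenue = 5 × $83 = $415.

Total revenue: $415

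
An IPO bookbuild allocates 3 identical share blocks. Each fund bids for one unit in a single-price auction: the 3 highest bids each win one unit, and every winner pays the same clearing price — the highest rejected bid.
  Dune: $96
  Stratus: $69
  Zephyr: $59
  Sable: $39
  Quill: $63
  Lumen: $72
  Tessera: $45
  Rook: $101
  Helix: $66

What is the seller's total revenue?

Total revenue: $207

Bids ranked high→low: 101 (Rook), 96 (Dune), 72 (Lumen), 69 (Stratus), 66 (Helix), …
Winners (3 units): Rook, Dune, Lumen.
Clearing price = highest rejected bid = $69.
Total revenue = 3 × $69 = $207.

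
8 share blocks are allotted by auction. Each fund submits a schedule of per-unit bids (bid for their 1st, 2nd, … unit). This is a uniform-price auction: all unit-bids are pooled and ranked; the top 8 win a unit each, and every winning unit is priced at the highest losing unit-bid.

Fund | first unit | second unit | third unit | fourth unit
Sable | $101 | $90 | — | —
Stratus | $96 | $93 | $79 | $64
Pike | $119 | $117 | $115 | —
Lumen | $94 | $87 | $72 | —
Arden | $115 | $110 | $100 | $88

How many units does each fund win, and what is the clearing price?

All unit-bids, highest first — top 8: 119 (Pike-1), 117 (Pike-2), 115 (Pike-3), 115 (Arden-1), 110 (Arden-2), 101 (Sable-1), 100 (Arden-3), 96 (Stratus-1)
Highest rejected unit-bid = $94.
Allocation: Arden 3, Pike 3, Sable 1, Stratus 1.

Arden 3, Pike 3, Sable 1, Stratus 1; clearing price $94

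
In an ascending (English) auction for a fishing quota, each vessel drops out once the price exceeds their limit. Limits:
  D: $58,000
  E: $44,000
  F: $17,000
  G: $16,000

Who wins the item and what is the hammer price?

Limits in order: 58,000 (D) > 44,000 (E) > 17,000 (F) > 16,000 (G)
Once the price passes $44,000, only D is left; the hammer falls at E's limit of $44,000.

D wins at $44,000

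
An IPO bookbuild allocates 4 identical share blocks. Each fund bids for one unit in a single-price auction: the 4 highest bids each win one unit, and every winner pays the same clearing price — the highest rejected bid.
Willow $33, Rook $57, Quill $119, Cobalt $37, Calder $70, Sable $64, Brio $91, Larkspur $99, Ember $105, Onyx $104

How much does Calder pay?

Ordering the bids: 119 (Quill), 105 (Ember), 104 (Onyx), 99 (Larkspur), 91 (Brio), 70 (Calder), …
Winners (4 units): Quill, Ember, Onyx, Larkspur.
Clearing price = highest rejected bid = $91.
Calder does not win → pays $0.

Calder pays $0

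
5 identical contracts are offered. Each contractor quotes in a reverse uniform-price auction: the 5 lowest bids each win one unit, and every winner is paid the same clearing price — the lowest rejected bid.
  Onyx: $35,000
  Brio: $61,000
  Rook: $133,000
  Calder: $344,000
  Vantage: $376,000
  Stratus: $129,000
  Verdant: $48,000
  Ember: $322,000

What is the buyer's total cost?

Ordering the bids: 35,000 (Onyx), 48,000 (Verdant), 61,000 (Brio), 129,000 (Stratus), 133,000 (Rook), 322,000 (Ember), 344,000 (Calder), …
The 5 lowest are Onyx, Verdant, Brio, Stratus, Rook.
Lowest unsuccessful bid: $322,000 → clearing price.
Total cost = 5 × $322,000 = $1,610,000.

Total cost: $1,610,000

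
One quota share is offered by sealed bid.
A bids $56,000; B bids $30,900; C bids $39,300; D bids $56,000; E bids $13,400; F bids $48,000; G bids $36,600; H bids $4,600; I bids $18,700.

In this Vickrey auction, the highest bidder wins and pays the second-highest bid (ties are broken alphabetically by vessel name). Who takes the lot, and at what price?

Rule: the highest bidder wins and pays the second-highest bid.
Bids in order: 56,000 (A) > 56,000 (D) > 48,000 (F) > 39,300 (C) > 36,600 (G) > 30,900 (B) > …
A and D tie at $56,000; tie-break gives it to A.
A is highest; pays the second-highest bid, $56,000.

A pays $56,000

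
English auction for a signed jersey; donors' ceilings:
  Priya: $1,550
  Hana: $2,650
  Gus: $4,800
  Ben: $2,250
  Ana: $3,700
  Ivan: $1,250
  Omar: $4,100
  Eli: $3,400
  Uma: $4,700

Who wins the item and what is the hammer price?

Gus wins at $4,700

Ascending (English) auction: the price rises until one bidder remains; the winner pays the price at which the last rival dropped out.
Limits in order: 4,800 (Gus) > 4,700 (Uma) > 4,100 (Omar) > 3,700 (Ana) > 3,400 (Eli) > 2,650 (Hana) > …
Uma is the last rival to drop out, at $4,700; Gus remains and wins at that price.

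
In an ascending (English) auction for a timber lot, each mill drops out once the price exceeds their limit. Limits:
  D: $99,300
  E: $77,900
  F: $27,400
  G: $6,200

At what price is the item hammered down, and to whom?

Limits ranked: 99,300 (D) > 77,900 (E) > 27,400 (F) > 6,200 (G)
E is the last rival to drop out, at $77,900; D remains and wins at that price.

D wins at $77,900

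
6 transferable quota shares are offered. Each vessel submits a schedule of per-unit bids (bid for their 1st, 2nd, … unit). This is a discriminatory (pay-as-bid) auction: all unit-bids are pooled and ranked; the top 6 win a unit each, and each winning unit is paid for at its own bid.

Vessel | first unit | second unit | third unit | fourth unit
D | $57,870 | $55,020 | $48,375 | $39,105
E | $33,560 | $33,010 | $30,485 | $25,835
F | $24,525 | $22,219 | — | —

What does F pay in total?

All unit-bids, highest first — top 6: 57,870 (D-1), 55,020 (D-2), 48,375 (D-3), 39,105 (D-4), 33,560 (E-1), 33,010 (E-2)
Next rejected bid: $30,485 (not a price — pay-as-bid).
F wins no units.

F pays $0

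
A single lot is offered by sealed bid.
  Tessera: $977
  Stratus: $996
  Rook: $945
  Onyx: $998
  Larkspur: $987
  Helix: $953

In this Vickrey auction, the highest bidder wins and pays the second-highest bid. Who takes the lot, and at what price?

Onyx pays $996

Sorting bids: 998 (Onyx) > 996 (Stratus) > 987 (Larkspur) > 977 (Tessera) > 953 (Helix) > 945 (Rook)
Onyx is highest; pays the second-highest bid, $996.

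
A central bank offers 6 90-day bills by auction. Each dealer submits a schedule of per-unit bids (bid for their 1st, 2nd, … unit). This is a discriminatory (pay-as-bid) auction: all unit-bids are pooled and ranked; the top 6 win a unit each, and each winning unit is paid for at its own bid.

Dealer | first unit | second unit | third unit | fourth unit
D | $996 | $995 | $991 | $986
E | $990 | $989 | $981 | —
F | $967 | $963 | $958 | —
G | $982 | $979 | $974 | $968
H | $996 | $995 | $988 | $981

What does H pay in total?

All unit-bids, highest first — top 6: 996 (D-1), 996 (H-1), 995 (D-2), 995 (H-2), 991 (D-3), 990 (E-1)
Next rejected bid: $989 (not a price — pay-as-bid).
H's winning unit-bids: 996 + 995 = $1,991.

H pays $1,991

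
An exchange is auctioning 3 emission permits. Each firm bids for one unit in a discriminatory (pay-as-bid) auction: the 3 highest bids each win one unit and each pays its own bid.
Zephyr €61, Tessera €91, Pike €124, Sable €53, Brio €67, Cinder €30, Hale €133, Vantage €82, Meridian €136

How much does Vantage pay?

Vantage pays €0

Ordering the bids: 136 (Meridian), 133 (Hale), 124 (Pike), 91 (Tessera), 82 (Vantage), …
The 3 highest are Meridian, Hale, Pike.
Vantage does not win → €0.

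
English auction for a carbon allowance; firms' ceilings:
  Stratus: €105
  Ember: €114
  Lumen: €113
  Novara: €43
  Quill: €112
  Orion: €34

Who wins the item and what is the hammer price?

Ember wins at €113

Ascending (English) auction: the price rises until one bidder remains; the winner pays the price at which the last rival dropped out.
Limits in order: 114 (Ember) > 113 (Lumen) > 112 (Quill) > 105 (Stratus) > 43 (Novara) > 34 (Orion)
Lumen is the last rival to drop out, at €113; Ember remains and wins at that price.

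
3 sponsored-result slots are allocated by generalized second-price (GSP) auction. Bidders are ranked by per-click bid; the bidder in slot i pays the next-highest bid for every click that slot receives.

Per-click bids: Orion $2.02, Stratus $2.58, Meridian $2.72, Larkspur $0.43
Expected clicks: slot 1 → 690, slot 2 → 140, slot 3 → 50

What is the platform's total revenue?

Ranked by bid: $2.72 (Meridian) > $2.58 (Stratus) > $2.02 (Orion) > $0.43 (Larkspur)
Slot 1: Meridian pays $2.58 × 690 = $1780.20
Slot 2: Stratus pays $2.02 × 140 = $282.80
Slot 3: Orion pays $0.43 × 50 = $21.50
Total = $2084.50

Total revenue: $2084.50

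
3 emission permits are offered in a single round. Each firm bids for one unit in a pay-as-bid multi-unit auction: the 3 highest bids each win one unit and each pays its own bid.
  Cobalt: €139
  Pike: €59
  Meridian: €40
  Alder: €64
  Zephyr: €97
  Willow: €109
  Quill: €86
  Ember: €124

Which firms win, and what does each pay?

Cobalt €139, Ember €124, Willow €109

Sorting: 139 (Cobalt), 124 (Ember), 109 (Willow), 97 (Zephyr), 86 (Quill), …
Top 3: Cobalt, Ember, Willow.
Each winner pays its own bid: Cobalt €139, Ember €124, Willow €109.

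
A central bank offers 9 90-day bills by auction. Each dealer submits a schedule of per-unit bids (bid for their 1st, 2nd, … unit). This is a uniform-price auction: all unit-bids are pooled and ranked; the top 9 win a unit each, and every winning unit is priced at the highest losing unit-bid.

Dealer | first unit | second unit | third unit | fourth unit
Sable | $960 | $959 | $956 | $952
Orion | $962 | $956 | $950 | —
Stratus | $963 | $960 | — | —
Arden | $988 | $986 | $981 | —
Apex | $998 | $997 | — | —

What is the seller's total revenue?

Pooled unit-bids ranked (top 9): 998 (Apex-1), 997 (Apex-2), 988 (Arden-1), 986 (Arden-2), 981 (Arden-3), 963 (Stratus-1), 962 (Orion-1), 960 (Sable-1), 960 (Stratus-2)
The (k+1)-th unit-bid is $959.
Allocation: Apex 2, Arden 3, Orion 1, Sable 1, Stratus 2. Every unit priced at $959.
Revenue = 9 × 959 = $8,631.

Total revenue: $8,631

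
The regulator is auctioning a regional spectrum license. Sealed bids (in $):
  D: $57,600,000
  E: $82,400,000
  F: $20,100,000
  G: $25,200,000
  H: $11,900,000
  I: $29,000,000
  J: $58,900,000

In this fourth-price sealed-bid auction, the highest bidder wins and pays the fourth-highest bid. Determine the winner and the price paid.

E pays $29,000,000

Rule: the highest bidder wins and pays the fourth-highest bid.
Sorting bids: 82,400,000 (E) > 58,900,000 (J) > 57,600,000 (D) > 29,000,000 (I) > 25,200,000 (G) > 20,100,000 (F) > …
E wins; payment is bid #4 in the ranking = $29,000,000.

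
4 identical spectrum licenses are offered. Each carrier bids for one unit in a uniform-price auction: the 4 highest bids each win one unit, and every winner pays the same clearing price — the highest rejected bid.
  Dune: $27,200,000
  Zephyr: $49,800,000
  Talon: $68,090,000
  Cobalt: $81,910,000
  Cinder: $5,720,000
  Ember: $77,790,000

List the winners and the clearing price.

Cobalt, Ember, Talon, Zephyr; each pays $27,200,000

Sorting: 81,910,000 (Cobalt), 77,790,000 (Ember), 68,090,000 (Talon), 49,800,000 (Zephyr), 27,200,000 (Dune), 5,720,000 (Cinder)
The 4 highest are Cobalt, Ember, Talon, Zephyr.
Highest unsuccessful bid: $27,200,000 → clearing price.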